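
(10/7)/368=5/1288 = 0.00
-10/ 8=-5/4 = -1.25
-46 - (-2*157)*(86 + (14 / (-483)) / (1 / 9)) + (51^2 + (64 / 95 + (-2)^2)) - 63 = 64279992/2185 = 29418.76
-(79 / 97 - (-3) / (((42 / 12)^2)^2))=-194335/232897 = -0.83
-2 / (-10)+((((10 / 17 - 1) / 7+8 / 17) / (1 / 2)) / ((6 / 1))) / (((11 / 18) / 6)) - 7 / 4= -757/3740 = -0.20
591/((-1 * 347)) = -591/347 = -1.70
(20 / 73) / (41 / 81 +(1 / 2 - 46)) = -3240/532097 = -0.01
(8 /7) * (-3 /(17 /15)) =-360/119 = -3.03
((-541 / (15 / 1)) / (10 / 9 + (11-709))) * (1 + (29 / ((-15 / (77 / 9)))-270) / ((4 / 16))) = -83636977/1411200 = -59.27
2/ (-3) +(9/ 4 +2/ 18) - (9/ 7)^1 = 103/252 = 0.41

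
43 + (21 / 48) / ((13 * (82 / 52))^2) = 43.00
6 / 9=2/3 = 0.67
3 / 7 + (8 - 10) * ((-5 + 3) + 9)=-95/7 = -13.57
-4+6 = 2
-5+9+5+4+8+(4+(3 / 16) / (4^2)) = 6403/256 = 25.01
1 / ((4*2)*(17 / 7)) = 7/136 = 0.05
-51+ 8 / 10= -251/5 = -50.20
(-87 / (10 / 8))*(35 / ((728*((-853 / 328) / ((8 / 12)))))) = 9512/11089 = 0.86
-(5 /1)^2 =-25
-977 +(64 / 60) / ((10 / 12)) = -24393/25 = -975.72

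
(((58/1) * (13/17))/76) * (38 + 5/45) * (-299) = -6650.15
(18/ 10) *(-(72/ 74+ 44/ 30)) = -4.39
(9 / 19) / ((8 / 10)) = 45/76 = 0.59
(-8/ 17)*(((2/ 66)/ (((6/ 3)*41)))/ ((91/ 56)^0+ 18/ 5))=-20/529023 = 0.00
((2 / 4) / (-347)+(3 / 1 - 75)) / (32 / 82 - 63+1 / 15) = 30730935/26694016 = 1.15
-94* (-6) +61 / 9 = 5137/9 = 570.78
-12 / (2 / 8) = -48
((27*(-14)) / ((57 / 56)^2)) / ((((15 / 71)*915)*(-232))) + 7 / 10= 67833241/95791350 = 0.71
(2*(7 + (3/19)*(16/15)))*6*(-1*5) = -8172/19 = -430.11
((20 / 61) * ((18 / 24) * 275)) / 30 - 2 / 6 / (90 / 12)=12131/5490 = 2.21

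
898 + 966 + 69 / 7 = 13117/7 = 1873.86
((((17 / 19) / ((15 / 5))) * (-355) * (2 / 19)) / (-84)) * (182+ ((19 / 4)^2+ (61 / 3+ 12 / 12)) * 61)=118340315/311904 = 379.41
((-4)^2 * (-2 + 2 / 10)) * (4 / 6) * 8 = -768/5 = -153.60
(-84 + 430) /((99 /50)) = 17300/99 = 174.75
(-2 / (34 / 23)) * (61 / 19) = -1403/323 = -4.34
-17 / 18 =-0.94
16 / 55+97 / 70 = 1291/770 = 1.68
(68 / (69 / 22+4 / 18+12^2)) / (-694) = -6732/10124419 = 0.00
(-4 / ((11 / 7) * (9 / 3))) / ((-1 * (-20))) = -7/165 = -0.04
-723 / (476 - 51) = -723/425 = -1.70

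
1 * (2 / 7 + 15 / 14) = 19/14 = 1.36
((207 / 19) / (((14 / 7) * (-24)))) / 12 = -23/1216 = -0.02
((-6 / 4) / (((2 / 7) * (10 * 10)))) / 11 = -21/4400 = 0.00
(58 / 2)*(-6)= -174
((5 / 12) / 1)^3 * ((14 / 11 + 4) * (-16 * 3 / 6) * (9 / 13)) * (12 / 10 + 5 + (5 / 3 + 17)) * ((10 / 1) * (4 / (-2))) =1352125/1287 = 1050.60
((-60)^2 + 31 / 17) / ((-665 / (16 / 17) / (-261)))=255700656/192185 = 1330.49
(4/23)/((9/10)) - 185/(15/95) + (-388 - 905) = -510146/207 = -2464.47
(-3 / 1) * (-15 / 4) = 45/4 = 11.25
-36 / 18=-2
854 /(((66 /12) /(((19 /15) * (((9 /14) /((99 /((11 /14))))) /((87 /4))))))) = 4636/100485 = 0.05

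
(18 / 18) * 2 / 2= 1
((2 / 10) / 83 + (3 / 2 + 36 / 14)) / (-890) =-23669/5170900 = 0.00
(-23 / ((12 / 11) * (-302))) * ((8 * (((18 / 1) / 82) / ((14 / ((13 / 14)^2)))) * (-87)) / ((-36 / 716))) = 221951587/16988104 = 13.07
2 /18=1/9 = 0.11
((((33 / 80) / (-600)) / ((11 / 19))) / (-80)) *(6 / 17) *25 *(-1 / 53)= -57/23065600 = 0.00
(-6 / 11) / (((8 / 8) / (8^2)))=-384/11 = -34.91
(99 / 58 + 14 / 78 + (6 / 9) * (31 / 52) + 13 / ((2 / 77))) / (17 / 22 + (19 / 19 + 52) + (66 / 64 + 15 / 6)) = 66721424/7604467 = 8.77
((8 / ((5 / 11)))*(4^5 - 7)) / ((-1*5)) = -3579.84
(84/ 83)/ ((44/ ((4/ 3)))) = 28/913 = 0.03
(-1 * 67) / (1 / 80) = -5360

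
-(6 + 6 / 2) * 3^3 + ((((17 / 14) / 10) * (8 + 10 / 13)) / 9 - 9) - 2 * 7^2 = -955177/2730 = -349.88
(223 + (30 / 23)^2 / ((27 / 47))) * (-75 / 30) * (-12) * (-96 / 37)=-344256960/19573 = -17588.36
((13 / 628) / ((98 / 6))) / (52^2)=3/6400576 = 0.00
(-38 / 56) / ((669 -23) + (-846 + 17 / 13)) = 247/72324 = 0.00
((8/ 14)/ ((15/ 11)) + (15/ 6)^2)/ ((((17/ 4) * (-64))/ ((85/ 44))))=-0.05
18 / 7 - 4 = -10/7 = -1.43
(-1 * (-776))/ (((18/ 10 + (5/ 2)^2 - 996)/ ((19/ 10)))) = -29488/19759 = -1.49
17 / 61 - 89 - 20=-6632/61 = -108.72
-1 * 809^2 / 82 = -7981.48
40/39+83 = 3277/39 = 84.03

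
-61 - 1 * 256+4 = -313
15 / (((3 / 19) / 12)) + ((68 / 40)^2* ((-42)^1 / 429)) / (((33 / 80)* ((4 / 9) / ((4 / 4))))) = 8953962/7865 = 1138.46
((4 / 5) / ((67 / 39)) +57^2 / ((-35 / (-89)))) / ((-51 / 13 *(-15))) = 83957809/597975 = 140.40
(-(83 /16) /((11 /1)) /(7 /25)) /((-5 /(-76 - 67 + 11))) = -1245/28 = -44.46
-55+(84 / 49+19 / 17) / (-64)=-419217/7616 = -55.04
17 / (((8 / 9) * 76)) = 153/608 = 0.25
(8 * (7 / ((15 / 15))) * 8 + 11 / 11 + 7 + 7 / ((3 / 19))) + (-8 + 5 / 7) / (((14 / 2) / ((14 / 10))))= 52382/105 = 498.88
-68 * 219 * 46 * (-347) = 237706104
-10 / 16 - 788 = -788.62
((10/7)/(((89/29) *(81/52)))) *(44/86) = 331760/2169909 = 0.15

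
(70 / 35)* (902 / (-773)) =-1804/773 = -2.33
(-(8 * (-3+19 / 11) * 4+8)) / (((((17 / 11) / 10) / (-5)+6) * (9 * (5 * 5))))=80/3283 = 0.02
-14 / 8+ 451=1797/4 = 449.25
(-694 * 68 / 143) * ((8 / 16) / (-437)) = 23596/62491 = 0.38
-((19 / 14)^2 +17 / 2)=-2027/196 = -10.34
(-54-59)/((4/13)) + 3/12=-367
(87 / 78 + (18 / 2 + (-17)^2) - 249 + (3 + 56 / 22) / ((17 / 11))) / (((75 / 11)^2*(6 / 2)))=0.39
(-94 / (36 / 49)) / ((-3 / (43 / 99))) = 99029/5346 = 18.52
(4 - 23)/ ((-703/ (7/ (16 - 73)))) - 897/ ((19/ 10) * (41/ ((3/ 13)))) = -2.66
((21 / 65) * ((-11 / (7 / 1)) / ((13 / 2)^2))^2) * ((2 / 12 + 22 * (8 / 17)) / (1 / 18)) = 18695952/220919335 = 0.08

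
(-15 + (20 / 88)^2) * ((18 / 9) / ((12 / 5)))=-12.46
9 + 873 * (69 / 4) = 60273/4 = 15068.25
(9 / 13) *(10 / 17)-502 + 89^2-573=1513056/221 = 6846.41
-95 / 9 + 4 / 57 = -10.49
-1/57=-0.02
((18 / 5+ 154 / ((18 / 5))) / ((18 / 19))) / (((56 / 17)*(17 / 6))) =39653/7560 = 5.25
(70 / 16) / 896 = 5/1024 = 0.00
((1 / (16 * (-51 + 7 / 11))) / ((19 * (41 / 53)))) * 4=-583/1726264 = 0.00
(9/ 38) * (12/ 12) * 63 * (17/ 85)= 567/190 = 2.98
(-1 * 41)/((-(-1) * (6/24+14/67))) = -268/3 = -89.33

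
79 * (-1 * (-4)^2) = -1264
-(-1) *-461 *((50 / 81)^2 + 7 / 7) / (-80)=7.96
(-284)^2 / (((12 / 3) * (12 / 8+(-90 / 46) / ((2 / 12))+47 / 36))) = -16695792/7397 = -2257.10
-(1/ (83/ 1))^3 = -1/571787 = 0.00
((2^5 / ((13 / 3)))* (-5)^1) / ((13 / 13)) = -480/13 = -36.92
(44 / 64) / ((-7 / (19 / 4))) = -209/448 = -0.47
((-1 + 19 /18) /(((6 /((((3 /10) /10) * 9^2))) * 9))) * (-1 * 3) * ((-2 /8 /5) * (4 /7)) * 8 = 3/1750 = 0.00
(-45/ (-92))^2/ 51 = 675/143888 = 0.00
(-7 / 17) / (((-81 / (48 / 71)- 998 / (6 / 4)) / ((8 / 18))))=448/1922037 = 0.00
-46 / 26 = -23/13 = -1.77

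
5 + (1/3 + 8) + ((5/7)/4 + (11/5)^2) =18.35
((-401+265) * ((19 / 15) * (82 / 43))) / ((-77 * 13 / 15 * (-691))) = -211888/29742713 = -0.01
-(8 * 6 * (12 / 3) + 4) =-196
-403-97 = -500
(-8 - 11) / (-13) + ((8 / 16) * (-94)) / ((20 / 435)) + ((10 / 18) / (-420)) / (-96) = -963101651/943488 = -1020.79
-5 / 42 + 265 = 11125/42 = 264.88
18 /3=6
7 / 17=0.41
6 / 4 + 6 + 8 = 31/2 = 15.50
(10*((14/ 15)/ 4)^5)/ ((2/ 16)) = 0.06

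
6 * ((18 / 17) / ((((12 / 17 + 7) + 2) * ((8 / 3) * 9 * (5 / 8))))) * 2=24/275 = 0.09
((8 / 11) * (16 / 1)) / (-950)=-64/5225 = -0.01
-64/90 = -32/45 = -0.71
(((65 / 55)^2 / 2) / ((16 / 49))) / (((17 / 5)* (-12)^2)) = 41405/9478656 = 0.00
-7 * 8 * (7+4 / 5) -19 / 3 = -6647/15 = -443.13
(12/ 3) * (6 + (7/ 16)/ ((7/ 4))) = 25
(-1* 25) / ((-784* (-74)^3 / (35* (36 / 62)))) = -1125/703468864 = 0.00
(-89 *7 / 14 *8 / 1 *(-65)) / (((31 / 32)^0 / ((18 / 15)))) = 27768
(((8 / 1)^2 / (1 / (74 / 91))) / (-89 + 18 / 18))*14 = -1184/143 = -8.28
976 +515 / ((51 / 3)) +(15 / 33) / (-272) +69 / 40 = 15079941/14960 = 1008.02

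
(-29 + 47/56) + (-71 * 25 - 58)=-104225/56 = -1861.16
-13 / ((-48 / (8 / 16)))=13/96 = 0.14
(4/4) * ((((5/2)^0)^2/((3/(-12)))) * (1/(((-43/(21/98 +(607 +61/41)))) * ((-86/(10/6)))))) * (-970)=564855250/530663 = 1064.43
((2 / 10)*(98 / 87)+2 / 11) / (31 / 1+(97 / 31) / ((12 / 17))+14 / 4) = 241552/23100385 = 0.01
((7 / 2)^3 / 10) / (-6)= -0.71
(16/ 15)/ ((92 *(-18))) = -2/3105 = 0.00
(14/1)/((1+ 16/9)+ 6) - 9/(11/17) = -10701/869 = -12.31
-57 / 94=-0.61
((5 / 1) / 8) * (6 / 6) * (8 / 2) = 5/2 = 2.50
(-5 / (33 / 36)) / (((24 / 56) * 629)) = -0.02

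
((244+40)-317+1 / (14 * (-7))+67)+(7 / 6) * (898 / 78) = 271867/5733 = 47.42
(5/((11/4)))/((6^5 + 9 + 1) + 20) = 10/42933 = 0.00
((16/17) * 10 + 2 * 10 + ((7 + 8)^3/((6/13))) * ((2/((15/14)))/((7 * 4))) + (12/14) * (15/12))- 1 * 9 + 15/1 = 62354/119 = 523.98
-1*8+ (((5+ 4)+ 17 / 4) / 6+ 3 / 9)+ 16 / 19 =-2105/456 = -4.62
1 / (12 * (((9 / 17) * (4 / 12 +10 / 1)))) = 17/1116 = 0.02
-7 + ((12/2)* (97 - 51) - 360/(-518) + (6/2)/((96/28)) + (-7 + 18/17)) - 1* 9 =9004269/35224 = 255.63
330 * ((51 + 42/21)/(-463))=-17490/463 = -37.78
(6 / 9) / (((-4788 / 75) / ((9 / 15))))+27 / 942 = 1403/62643 = 0.02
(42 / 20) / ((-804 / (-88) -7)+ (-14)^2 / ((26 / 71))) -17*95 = -413673174/256145 = -1615.00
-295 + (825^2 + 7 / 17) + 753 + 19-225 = 11574916/17 = 680877.41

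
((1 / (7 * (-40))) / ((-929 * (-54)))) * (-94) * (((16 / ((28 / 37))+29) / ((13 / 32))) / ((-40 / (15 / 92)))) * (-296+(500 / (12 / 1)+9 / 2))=70453/83758640 = 0.00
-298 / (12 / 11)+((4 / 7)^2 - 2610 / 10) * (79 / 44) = -4794043/6468 = -741.19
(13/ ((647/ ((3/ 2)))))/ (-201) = -13/86698 = 0.00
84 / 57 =28/19 = 1.47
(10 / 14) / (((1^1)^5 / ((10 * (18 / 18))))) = 50/7 = 7.14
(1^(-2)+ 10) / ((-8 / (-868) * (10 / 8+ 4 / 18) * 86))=21483/2279 = 9.43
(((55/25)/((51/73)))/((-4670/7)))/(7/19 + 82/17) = -106799/117473850 = 0.00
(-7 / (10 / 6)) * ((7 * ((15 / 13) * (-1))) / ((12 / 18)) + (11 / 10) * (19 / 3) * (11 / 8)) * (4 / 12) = 55391/15600 = 3.55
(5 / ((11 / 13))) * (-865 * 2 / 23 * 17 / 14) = -955825/1771 = -539.71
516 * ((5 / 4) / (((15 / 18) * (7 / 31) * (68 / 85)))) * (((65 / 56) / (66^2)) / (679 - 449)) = 86645/17454976 = 0.00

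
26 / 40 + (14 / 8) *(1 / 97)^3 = 2966196/4563365 = 0.65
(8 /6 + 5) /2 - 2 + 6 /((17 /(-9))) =-205/102 = -2.01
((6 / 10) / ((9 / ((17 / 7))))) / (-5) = -17/525 = -0.03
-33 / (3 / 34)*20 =-7480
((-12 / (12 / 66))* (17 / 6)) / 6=-187/6 = -31.17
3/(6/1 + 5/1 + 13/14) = 42/167 = 0.25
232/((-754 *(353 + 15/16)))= -64/73619 = 0.00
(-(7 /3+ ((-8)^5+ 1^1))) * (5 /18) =245735/27 = 9101.30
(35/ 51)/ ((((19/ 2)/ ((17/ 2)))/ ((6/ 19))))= 70/361 = 0.19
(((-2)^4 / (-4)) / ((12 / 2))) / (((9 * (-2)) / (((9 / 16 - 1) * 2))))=-0.03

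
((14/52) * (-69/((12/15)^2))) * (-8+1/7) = 94875/416 = 228.06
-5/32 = -0.16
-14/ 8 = -7/4 = -1.75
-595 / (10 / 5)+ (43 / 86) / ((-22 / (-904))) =-6093/22 = -276.95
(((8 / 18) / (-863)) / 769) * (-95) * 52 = 19760/5972823 = 0.00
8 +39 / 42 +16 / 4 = 181/14 = 12.93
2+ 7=9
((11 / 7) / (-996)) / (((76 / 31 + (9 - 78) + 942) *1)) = -341/189213108 = 0.00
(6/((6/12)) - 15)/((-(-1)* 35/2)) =-6/35 = -0.17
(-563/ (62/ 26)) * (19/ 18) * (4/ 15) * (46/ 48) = -3198403/50220 = -63.69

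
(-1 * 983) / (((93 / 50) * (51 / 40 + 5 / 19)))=-37354000/108717 = -343.59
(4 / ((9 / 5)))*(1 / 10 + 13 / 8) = 3.83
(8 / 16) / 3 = 1/6 = 0.17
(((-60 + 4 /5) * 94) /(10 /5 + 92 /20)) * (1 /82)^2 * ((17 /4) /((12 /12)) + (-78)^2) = -42349867/55473 = -763.43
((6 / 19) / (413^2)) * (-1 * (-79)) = 474/3240811 = 0.00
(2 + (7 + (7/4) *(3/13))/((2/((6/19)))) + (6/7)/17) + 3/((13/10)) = 649837/117572 = 5.53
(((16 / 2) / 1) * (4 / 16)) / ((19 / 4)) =8/19 = 0.42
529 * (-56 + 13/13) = -29095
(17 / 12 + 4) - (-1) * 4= 113/12 = 9.42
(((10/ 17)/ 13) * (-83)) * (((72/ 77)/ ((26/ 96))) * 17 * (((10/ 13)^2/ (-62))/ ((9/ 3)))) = 47808000/68175107 = 0.70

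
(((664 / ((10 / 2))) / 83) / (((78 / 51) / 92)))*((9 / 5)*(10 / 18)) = 6256/65 = 96.25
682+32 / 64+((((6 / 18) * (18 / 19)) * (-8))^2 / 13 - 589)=882199/9386 = 93.99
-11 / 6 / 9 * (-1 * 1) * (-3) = -11/18 = -0.61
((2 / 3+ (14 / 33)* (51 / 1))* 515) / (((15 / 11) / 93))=2350048/3 = 783349.33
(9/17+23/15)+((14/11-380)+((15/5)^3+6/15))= -349.26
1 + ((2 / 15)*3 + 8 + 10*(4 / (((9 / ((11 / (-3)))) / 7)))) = -14131/135 = -104.67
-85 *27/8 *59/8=-135405/64 = -2115.70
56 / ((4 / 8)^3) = 448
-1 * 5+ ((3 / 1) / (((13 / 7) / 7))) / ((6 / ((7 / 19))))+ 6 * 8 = 21585/494 = 43.69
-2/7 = -0.29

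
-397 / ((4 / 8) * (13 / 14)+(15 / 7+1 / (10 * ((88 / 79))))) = -2445520/16613 = -147.21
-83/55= -1.51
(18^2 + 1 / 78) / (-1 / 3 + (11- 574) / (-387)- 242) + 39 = 91264863/2423720 = 37.65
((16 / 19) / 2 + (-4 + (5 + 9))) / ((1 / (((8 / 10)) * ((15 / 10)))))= 1188/95 = 12.51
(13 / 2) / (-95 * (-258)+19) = 13/49058 = 0.00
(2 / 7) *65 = 130/7 = 18.57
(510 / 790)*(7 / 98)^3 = 51/216776 = 0.00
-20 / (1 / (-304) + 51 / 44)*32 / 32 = -17.30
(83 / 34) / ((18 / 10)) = 415/306 = 1.36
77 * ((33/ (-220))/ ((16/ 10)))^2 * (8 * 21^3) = 6417873/128 = 50139.63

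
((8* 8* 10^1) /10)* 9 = 576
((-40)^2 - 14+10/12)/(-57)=-9521/342 = -27.84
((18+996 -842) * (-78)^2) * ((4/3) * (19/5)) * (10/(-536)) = -6627504/67 = -98917.97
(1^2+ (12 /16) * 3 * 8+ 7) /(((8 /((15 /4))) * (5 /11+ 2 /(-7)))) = 1155/16 = 72.19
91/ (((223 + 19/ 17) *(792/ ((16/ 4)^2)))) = 1547/188595 = 0.01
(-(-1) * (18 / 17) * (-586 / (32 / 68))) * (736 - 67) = -1764153/2 = -882076.50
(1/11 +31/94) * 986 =214455/517 = 414.81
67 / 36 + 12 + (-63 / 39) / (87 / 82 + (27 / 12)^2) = 8520781/626652 = 13.60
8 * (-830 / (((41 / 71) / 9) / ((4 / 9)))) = -1885760/41 = -45994.15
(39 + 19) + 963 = 1021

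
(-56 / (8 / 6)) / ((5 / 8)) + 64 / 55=-66.04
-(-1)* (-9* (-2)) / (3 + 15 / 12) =72/17 = 4.24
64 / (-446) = -0.14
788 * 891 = 702108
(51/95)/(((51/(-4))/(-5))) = 4/19 = 0.21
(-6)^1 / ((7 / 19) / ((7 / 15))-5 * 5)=57/230 = 0.25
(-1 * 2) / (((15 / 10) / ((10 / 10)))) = -4/3 = -1.33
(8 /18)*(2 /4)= 2/9 = 0.22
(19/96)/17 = 19/1632 = 0.01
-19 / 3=-6.33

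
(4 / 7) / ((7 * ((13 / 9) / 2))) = 0.11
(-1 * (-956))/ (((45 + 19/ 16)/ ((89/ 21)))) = 1361344/15519 = 87.72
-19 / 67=-0.28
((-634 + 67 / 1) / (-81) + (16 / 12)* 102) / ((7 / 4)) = 81.71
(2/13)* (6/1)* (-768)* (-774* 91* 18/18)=49932288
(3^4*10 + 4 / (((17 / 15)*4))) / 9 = 4595/51 = 90.10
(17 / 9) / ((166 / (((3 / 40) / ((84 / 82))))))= 697/836640 = 0.00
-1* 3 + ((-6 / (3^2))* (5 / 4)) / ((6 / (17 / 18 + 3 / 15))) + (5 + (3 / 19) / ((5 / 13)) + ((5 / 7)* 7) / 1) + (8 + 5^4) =39413887/61560 = 640.25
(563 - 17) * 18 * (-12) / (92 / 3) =-3845.74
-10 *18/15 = -12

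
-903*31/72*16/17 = -18662/51 = -365.92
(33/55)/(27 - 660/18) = -0.06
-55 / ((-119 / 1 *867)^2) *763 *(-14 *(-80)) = -959200/217238121 = 0.00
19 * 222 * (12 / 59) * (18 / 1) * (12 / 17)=10900.35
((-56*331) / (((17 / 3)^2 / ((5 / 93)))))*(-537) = 149307480/8959 = 16665.64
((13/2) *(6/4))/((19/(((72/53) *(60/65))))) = 648/1007 = 0.64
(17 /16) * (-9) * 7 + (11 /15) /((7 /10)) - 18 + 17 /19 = -529841/6384 = -83.00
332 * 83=27556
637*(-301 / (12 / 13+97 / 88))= -31335304/331 = -94668.59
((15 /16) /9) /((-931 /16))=-5/2793 = 0.00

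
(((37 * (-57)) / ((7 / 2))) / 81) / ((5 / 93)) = -43586/315 = -138.37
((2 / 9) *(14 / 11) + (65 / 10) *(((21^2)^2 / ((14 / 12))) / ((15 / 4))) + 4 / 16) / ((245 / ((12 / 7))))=572108591/282975 = 2021.76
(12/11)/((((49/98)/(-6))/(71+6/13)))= -133776/143 = -935.50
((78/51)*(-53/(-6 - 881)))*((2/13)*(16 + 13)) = 6148/15079 = 0.41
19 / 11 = 1.73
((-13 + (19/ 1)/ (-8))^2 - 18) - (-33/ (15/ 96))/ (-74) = 2551953/11840 = 215.54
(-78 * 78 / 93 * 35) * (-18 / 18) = 70980/31 = 2289.68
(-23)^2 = 529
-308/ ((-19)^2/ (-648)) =199584/361 = 552.86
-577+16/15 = -8639/15 = -575.93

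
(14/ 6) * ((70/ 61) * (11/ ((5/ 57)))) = 20482/61 = 335.77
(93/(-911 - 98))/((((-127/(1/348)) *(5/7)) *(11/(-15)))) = -651/163510468 = 0.00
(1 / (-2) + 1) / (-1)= -1/2 = -0.50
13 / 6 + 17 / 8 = 103/24 = 4.29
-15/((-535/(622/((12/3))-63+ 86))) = 1071/214 = 5.00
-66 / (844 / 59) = -1947/422 = -4.61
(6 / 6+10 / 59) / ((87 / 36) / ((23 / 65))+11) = 19044/290339 = 0.07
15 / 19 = 0.79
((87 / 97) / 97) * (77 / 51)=2233/159953 = 0.01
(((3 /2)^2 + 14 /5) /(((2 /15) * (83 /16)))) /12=0.61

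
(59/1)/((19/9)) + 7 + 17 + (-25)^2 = 12862/19 = 676.95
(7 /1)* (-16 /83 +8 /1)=4536/83 = 54.65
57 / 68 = 0.84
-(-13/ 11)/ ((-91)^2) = 1/7007 = 0.00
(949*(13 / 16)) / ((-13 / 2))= -949/8 = -118.62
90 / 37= 2.43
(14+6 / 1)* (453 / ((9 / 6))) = 6040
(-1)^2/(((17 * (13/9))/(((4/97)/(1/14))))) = 504/21437 = 0.02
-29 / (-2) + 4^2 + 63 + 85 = 357/2 = 178.50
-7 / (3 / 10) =-70/3 = -23.33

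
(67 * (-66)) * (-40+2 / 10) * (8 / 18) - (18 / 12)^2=4693081/60 = 78218.02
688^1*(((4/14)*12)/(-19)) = -16512/133 = -124.15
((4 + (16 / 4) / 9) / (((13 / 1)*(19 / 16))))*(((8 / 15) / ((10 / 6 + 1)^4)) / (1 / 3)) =0.01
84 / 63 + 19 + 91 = 334/3 = 111.33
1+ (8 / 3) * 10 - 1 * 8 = 59/3 = 19.67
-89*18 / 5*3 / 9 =-534/5 = -106.80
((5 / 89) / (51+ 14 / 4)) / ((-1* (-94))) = 5/455947 = 0.00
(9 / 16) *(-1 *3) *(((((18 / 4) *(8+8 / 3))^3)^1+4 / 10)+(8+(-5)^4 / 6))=-29890233/160 = -186813.96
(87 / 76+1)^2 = 4.60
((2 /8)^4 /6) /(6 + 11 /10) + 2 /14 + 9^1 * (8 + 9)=153.14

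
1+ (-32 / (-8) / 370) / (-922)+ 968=82641164/85285 = 969.00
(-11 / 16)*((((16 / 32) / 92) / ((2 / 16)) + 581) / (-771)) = 143/276 = 0.52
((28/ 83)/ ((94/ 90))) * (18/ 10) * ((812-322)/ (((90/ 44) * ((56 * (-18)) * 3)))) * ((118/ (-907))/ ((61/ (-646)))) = -41086892/647491881 = -0.06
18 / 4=9/2 = 4.50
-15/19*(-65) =975/19 = 51.32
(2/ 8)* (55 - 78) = -23/4 = -5.75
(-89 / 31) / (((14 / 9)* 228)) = -267/32984 = -0.01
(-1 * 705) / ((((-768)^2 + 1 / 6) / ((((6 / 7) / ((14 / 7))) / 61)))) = -2538/302225903 = 0.00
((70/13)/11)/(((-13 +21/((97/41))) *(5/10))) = -679/2860 = -0.24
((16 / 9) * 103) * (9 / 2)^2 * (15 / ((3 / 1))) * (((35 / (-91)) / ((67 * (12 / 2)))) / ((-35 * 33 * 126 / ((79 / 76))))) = 40685/321116796 = 0.00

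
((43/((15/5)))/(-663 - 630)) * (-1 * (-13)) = -559/3879 = -0.14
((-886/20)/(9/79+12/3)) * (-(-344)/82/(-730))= 1504871/24318125 = 0.06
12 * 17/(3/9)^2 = 1836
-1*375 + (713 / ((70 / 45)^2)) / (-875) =-64370253/171500 = -375.34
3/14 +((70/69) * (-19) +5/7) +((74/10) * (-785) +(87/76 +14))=-213354313/36708 = -5812.20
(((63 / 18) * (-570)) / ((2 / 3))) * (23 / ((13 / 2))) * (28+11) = -412965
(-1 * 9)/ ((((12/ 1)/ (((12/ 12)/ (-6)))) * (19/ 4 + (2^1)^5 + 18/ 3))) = 1/342 = 0.00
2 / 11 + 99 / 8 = 1105/88 = 12.56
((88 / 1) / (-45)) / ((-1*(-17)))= -88/765 = -0.12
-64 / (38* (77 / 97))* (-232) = 720128/1463 = 492.23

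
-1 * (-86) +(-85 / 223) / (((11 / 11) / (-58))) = 108.11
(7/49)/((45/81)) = 9/35 = 0.26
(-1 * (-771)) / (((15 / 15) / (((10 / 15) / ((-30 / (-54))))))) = 4626/5 = 925.20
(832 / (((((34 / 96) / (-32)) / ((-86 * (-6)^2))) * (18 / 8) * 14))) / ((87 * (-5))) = -16985.05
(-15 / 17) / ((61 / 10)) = -150/1037 = -0.14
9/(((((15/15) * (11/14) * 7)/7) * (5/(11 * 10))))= 252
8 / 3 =2.67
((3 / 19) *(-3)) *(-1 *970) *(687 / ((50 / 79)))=47380329/95 = 498740.31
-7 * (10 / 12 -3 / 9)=-7/2 = -3.50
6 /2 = 3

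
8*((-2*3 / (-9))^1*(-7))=-112/3 = -37.33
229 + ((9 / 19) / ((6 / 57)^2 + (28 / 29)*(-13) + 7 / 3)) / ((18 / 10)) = 73404784/320581 = 228.97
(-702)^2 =492804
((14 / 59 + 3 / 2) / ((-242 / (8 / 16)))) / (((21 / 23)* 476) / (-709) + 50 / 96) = 20057610/514957487 = 0.04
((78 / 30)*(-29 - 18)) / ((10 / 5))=-611/10 = -61.10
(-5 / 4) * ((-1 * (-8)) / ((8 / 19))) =-95/4 = -23.75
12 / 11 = 1.09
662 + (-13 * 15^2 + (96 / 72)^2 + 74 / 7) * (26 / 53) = -2560504/3339 = -766.85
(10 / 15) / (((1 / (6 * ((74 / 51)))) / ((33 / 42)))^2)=1325192/42483 = 31.19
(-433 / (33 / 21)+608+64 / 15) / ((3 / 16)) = 888944/495 = 1795.85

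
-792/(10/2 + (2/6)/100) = -237600/1501 = -158.29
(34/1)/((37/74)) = 68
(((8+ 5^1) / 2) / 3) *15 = 65/2 = 32.50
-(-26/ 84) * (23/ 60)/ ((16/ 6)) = 299/6720 = 0.04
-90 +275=185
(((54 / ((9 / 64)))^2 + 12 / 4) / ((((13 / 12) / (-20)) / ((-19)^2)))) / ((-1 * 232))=122844690/29 = 4236023.79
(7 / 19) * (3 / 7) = 3/19 = 0.16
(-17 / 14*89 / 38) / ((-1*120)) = 1513/63840 = 0.02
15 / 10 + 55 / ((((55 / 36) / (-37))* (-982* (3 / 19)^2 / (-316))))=-16881775/982 = -17191.22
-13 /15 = -0.87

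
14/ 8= 7/4 = 1.75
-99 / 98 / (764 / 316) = -7821/18718 = -0.42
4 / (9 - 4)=4/5 = 0.80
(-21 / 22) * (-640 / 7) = 960/11 = 87.27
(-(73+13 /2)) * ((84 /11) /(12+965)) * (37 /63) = -3922/10747 = -0.36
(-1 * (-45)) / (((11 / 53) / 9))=21465/11 = 1951.36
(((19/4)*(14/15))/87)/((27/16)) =1064/35235 = 0.03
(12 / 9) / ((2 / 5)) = 10/3 = 3.33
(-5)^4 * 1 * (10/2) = 3125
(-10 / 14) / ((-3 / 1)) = 5/21 = 0.24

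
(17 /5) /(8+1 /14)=238/565 = 0.42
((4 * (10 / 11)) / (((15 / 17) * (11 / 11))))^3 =2515456/35937 = 70.00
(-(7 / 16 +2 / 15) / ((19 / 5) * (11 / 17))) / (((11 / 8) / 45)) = -34935/4598 = -7.60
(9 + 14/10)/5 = 52/25 = 2.08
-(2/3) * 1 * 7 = -14/3 = -4.67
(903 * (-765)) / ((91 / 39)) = -296055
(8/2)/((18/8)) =1.78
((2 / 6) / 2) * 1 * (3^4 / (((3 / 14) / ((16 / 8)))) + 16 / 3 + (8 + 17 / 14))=32363/252 = 128.42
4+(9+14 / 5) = 79/5 = 15.80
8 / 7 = 1.14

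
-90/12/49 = -15/98 = -0.15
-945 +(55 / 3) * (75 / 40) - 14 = -7397/8 = -924.62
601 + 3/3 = 602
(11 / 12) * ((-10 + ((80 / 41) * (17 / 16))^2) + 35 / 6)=14575/121032 = 0.12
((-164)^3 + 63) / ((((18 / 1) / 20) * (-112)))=22054405/504 = 43758.74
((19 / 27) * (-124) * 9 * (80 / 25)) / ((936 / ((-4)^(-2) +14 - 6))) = -25327/1170 = -21.65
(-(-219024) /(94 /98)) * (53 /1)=568805328/47 = 12102241.02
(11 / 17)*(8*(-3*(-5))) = 1320/17 = 77.65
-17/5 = -3.40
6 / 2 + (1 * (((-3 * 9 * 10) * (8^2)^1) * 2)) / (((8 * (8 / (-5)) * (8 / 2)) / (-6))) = -4047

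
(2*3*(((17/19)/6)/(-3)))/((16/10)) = -85/456 = -0.19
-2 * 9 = -18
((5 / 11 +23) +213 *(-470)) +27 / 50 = -55047303/550 = -100086.01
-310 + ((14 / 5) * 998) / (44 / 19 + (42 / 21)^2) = 19867/150 = 132.45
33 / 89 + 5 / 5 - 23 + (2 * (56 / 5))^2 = 1068291/2225 = 480.13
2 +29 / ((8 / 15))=451/8 = 56.38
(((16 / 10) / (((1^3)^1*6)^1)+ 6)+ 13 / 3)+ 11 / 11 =58/5 = 11.60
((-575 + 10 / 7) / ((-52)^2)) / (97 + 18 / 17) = -68255/31552976 = 0.00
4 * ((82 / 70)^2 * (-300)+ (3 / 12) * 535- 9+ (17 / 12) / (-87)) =-14678690/12789 = -1147.76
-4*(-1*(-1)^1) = -4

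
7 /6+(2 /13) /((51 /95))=1927/1326 = 1.45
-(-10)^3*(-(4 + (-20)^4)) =-160004000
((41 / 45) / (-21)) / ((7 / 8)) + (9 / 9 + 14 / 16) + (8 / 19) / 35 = 369503/201096 = 1.84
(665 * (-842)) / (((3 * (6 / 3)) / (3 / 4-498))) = 185616795/4 = 46404198.75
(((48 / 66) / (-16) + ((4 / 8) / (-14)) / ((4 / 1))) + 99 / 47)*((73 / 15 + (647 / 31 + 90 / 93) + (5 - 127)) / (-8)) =658138441/26925360 = 24.44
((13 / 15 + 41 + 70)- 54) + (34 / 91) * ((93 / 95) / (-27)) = 4501262/77805 = 57.85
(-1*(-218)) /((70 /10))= 218/7 = 31.14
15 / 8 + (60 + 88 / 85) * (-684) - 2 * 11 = -41768.27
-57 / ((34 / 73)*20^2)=-4161/13600 = -0.31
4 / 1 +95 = 99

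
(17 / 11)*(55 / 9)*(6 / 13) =170/39 = 4.36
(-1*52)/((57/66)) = -1144/19 = -60.21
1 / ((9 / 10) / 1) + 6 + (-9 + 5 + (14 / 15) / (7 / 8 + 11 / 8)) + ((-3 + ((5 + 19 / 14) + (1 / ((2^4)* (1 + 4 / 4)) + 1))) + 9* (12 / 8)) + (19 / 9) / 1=711409/30240 = 23.53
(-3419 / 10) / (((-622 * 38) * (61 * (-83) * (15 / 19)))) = -3419/944755800 = 0.00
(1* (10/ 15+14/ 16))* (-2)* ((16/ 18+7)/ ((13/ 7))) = -18389/1404 = -13.10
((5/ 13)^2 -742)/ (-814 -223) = 125373/175253 = 0.72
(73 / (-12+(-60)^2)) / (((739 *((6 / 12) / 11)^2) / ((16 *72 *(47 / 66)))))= 2415424/220961 = 10.93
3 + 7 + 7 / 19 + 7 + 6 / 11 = 3744/209 = 17.91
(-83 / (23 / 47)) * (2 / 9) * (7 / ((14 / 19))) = -74119/207 = -358.06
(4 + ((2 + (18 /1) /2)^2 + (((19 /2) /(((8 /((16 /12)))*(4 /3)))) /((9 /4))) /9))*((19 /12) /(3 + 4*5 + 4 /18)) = 40519/4752 = 8.53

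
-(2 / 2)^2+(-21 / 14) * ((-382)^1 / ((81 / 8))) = 1501/27 = 55.59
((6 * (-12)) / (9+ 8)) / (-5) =72/85 = 0.85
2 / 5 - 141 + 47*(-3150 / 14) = -53578/5 = -10715.60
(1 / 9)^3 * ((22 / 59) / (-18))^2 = 121/205549569 = 0.00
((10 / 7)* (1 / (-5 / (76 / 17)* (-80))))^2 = 361/1416100 = 0.00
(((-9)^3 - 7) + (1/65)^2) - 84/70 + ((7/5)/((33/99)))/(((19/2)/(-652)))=-1025.45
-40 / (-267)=40/267 = 0.15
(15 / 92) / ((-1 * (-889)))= 15/81788 = 0.00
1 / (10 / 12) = 6/5 = 1.20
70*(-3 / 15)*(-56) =784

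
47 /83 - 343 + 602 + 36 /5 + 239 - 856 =-145347/415 = -350.23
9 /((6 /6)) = 9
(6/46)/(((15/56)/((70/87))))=784/2001 = 0.39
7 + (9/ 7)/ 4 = 205/28 = 7.32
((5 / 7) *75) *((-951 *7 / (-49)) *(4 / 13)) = 1426500/637 = 2239.40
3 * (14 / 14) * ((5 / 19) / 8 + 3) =1383/152 = 9.10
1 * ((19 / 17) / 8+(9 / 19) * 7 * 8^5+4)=280766921/2584 = 108655.93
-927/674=-1.38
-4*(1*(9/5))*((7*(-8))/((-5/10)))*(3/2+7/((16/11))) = -25452/5 = -5090.40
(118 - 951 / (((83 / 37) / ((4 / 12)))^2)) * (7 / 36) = 14033131/744012 = 18.86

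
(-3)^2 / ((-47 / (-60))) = 540/47 = 11.49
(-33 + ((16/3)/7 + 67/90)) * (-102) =3212.35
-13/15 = -0.87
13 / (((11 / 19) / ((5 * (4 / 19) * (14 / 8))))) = 455/11 = 41.36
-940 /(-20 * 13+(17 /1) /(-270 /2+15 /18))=378350/104701 = 3.61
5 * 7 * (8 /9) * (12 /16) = 70/3 = 23.33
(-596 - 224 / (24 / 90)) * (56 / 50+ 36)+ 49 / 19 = -25318327/475 = -53301.74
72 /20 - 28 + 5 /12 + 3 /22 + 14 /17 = -258323/11220 = -23.02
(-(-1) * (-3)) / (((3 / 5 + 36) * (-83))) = 5/5063 = 0.00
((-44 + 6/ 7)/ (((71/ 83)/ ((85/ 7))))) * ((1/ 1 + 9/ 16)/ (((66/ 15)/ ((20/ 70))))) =-133163125/2143064 = -62.14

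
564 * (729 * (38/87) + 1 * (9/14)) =36529434/203 = 179947.95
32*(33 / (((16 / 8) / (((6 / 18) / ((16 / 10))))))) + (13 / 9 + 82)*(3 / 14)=5371/42 = 127.88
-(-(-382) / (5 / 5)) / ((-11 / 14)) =5348/11 = 486.18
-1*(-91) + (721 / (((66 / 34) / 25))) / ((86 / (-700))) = -107119621/1419 = -75489.51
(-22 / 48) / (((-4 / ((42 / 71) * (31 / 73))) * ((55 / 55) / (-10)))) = -11935/41464 = -0.29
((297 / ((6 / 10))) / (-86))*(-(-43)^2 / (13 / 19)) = 404415/26 = 15554.42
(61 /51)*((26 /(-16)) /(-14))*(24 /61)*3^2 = 117/238 = 0.49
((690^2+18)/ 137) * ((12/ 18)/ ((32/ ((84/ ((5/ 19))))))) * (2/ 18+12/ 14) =30656709/1370 = 22377.16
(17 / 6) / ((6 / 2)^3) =17/162 = 0.10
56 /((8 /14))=98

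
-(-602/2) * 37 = 11137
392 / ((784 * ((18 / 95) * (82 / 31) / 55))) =161975/2952 = 54.87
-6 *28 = -168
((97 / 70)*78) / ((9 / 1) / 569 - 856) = -2152527/17046925 = -0.13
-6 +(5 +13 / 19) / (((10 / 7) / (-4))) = -2082/95 = -21.92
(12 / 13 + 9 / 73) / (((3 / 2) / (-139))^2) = 25581004/2847 = 8985.25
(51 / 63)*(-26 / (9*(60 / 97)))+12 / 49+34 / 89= -11140711/3532410 = -3.15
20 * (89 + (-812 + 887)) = 3280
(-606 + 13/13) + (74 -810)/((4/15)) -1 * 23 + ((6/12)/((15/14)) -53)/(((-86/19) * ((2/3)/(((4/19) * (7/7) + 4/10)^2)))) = -3381.51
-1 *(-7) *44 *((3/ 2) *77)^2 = 4108797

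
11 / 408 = 0.03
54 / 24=9/4 = 2.25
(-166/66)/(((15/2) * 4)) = -0.08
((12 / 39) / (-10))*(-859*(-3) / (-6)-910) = 2679/65 = 41.22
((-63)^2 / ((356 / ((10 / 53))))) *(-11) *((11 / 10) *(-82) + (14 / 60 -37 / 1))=55432377/18868 = 2937.90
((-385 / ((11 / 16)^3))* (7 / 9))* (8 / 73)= -8028160/79497 = -100.99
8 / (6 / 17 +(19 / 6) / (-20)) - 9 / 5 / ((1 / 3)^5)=-396.29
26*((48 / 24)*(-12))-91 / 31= -19435/31 = -626.94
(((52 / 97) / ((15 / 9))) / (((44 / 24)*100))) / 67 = 234/8936125 = 0.00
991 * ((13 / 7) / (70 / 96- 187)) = -618384/62587 = -9.88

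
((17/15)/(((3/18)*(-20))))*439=-7463/50 = -149.26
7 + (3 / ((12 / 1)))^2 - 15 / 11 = 1003/176 = 5.70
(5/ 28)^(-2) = 784/25 = 31.36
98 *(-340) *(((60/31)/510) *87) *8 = -2728320/31 = -88010.32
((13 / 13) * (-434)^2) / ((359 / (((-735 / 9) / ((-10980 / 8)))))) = 18458888/591273 = 31.22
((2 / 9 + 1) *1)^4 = 14641/6561 = 2.23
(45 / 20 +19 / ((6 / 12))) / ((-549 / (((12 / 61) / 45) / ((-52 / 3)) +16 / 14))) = -243133/2902380 = -0.08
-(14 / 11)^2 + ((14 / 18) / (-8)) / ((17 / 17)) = -14959/8712 = -1.72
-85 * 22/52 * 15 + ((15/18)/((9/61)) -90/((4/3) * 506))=-189650645/355212 = -533.91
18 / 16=9/8 = 1.12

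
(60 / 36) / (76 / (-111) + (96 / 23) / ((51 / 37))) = 72335/101708 = 0.71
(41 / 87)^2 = 1681/7569 = 0.22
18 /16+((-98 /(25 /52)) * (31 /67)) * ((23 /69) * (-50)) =2529425/1608 = 1573.03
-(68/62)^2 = -1.20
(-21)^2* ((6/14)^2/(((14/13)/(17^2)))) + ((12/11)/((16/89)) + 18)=21761.00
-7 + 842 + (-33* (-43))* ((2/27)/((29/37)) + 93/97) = 2329.59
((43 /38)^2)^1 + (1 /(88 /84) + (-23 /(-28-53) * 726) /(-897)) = 33538625/16725852 = 2.01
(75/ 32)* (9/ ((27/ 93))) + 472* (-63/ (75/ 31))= -9774579/800 = -12218.22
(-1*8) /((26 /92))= -368/13 = -28.31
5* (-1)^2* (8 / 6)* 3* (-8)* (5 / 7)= -800/7 = -114.29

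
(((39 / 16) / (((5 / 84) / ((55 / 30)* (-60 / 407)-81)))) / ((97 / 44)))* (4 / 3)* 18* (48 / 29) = -321729408/5365 = -59968.20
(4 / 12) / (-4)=-1/12 = -0.08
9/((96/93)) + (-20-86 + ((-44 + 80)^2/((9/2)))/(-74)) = -119789/1184 = -101.17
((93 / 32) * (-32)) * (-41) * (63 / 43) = 240219/43 = 5586.49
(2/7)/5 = 0.06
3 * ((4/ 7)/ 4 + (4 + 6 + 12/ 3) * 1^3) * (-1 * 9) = -2673/7 = -381.86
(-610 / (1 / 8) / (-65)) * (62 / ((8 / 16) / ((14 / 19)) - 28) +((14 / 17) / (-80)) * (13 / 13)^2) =-171.14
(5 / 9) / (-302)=-5/2718 = 0.00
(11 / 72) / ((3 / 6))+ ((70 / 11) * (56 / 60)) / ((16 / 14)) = 2179/396 = 5.50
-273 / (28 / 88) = -858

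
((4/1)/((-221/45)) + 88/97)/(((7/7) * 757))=1988/16227809 = 0.00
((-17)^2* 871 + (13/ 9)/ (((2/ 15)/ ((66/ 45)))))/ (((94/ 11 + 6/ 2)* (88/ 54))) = 3398421/254 = 13379.61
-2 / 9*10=-20/9 = -2.22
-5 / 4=-1.25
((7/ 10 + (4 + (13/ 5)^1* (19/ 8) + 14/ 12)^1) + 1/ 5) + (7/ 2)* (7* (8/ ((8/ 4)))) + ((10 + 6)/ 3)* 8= 18349/120 = 152.91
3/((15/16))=16/5 = 3.20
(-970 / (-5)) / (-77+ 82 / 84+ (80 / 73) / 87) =-17249316/6758461 = -2.55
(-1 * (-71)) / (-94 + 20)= -71/74 = -0.96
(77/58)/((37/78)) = 3003/1073 = 2.80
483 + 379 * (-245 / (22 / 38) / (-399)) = 29204/33 = 884.97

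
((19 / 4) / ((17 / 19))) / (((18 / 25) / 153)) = 9025/8 = 1128.12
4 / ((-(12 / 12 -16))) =4/15 = 0.27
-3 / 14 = -0.21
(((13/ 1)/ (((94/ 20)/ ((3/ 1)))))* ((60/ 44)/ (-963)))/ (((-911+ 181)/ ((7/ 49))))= 65/28268009 = 0.00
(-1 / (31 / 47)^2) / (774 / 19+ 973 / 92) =-3861332/86196895 = -0.04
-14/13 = -1.08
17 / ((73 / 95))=1615/73 = 22.12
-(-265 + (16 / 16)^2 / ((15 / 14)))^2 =-15689521/225 = -69731.20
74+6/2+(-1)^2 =78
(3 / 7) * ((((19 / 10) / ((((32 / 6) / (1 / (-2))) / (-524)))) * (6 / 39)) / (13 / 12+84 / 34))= 1142451/659750 = 1.73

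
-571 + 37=-534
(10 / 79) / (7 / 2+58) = 20/9717 = 0.00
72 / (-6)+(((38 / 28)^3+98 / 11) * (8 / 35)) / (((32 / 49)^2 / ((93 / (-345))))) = -88396791/6476800 = -13.65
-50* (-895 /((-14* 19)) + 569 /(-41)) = 2866475/5453 = 525.67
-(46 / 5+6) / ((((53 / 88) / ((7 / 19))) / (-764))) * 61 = 114832256/265 = 433329.27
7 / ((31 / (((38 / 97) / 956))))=133/1437346 = 0.00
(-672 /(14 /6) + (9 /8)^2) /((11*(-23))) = 18351/16192 = 1.13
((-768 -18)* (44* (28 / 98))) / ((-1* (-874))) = -34584/3059 = -11.31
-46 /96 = -23/48 = -0.48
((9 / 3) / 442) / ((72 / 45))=15/3536 = 0.00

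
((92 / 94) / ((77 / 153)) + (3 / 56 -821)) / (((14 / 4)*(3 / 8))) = -967826/1551 = -624.00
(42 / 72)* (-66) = -77/2 = -38.50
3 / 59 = 0.05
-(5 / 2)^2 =-25/4 = -6.25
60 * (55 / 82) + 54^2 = 121206/41 = 2956.24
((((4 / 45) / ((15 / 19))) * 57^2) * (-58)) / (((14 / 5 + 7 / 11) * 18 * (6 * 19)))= -230318/76545 = -3.01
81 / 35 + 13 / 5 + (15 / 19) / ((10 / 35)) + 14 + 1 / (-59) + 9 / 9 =22.66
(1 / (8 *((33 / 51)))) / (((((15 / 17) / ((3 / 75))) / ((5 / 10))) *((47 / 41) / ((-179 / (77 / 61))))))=-129379231/238854000 = -0.54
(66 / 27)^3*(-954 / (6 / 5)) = -2821720/243 = -11612.02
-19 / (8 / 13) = -247/8 = -30.88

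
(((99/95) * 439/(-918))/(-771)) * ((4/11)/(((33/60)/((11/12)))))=878/2241297 = 0.00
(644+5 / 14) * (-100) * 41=-18493050/7 = -2641864.29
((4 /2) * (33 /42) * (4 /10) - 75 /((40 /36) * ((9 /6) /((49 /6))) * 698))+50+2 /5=2467531/48860 = 50.50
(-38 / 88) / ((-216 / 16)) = 19/594 = 0.03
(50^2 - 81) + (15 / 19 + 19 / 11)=2421.52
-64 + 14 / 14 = -63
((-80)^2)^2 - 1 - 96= 40959903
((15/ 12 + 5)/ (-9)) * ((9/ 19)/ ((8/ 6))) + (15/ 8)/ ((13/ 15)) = 7575/3952 = 1.92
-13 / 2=-6.50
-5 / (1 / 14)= -70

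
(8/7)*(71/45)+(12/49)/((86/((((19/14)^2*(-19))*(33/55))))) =3239857/1858374 = 1.74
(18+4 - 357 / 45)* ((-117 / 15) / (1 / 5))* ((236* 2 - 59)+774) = -3255941/5 = -651188.20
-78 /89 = -0.88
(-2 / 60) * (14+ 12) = -13/15 = -0.87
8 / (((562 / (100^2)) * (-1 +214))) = 40000/59853 = 0.67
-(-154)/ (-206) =-77/103 = -0.75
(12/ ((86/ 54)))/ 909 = 36/4343 = 0.01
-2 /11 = -0.18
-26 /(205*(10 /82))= -26/25 = -1.04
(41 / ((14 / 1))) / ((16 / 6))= 123/112 = 1.10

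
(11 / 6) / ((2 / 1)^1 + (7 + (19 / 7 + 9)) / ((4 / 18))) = 77/3621 = 0.02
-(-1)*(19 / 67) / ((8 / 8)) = 19/67 = 0.28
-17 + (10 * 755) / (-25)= -319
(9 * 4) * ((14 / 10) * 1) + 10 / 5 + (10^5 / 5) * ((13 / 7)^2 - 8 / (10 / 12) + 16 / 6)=-51181486/735 = -69634.67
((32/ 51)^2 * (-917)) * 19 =-17841152/2601 = -6859.34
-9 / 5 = -1.80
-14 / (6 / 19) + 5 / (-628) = -44.34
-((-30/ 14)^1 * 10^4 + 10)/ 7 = 149930/49 = 3059.80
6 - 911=-905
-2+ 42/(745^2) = -1110008/555025 = -2.00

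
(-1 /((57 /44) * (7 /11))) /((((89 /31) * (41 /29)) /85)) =-36984860/1455951 = -25.40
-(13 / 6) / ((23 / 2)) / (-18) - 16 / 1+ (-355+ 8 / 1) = -450833/1242 = -362.99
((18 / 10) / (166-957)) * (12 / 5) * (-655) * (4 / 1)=56592/3955 = 14.31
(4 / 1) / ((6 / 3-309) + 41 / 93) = -0.01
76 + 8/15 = 76.53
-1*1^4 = -1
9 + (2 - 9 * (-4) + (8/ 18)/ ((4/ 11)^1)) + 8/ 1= 506/9 = 56.22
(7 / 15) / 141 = 7/2115 = 0.00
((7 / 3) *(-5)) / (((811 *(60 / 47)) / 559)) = -183911/29196 = -6.30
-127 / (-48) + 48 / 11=3701/528 = 7.01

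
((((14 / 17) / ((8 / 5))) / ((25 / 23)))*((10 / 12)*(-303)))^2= 264420121/18496 = 14296.07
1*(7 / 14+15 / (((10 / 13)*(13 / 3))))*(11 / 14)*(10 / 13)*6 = 1650/91 = 18.13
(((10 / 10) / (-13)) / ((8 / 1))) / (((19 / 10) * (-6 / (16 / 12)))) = 5/4446 = 0.00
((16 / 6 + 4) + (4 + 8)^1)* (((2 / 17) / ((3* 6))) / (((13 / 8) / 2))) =896/5967 = 0.15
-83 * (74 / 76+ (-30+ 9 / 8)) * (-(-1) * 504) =1167167.84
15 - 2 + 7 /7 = 14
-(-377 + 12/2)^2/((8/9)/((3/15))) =-1238769/40 = -30969.22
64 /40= 8/5 = 1.60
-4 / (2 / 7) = -14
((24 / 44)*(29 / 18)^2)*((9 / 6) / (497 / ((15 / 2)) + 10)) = 4205/151008 = 0.03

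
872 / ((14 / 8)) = 3488/7 = 498.29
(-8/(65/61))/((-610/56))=0.69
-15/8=-1.88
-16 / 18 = -8/9 = -0.89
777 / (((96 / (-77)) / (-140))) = 698005/8 = 87250.62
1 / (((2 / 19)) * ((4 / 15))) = 285/8 = 35.62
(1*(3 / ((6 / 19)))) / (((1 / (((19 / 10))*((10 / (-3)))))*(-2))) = 361/12 = 30.08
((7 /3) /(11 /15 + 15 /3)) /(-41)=-35/3526 = -0.01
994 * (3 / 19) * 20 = 3138.95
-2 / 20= -1/10 = -0.10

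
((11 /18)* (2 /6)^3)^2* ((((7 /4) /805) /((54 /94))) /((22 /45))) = 517/130380192 = 0.00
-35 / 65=-0.54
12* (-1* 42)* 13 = -6552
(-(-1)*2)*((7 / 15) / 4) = 7/30 = 0.23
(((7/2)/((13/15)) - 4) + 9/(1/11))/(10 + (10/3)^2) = 4635/988 = 4.69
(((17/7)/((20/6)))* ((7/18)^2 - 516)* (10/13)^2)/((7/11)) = -156271225/447174 = -349.46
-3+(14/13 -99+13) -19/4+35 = -2999/52 = -57.67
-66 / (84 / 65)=-715/14 = -51.07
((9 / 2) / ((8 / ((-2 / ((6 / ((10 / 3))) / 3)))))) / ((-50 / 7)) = 21/80 = 0.26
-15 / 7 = -2.14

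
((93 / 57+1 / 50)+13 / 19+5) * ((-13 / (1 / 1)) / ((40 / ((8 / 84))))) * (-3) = 90597/133000 = 0.68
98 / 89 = 1.10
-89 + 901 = 812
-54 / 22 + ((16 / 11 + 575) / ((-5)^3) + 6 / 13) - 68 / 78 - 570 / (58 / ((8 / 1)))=-133891796/1555125 = -86.10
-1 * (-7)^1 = 7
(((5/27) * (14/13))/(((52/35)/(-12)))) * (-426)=347900/507 = 686.19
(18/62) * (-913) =-8217/31 = -265.06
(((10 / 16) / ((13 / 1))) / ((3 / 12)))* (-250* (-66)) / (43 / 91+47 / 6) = 346500/907 = 382.03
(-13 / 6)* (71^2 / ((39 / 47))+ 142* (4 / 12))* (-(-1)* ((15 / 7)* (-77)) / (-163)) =-4377505/326 = -13427.93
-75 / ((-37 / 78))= 5850/37 = 158.11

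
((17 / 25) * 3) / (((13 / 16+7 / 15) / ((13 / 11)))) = 31824/16885 = 1.88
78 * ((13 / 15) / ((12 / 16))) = 90.13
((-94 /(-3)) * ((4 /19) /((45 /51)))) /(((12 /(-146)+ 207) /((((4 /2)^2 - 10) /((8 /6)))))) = -233308/1434975 = -0.16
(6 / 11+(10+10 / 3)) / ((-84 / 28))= -458/99 = -4.63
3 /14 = 0.21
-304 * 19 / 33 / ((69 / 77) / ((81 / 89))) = -363888/2047 = -177.77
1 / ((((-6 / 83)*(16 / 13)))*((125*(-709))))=1079/8508000 = 0.00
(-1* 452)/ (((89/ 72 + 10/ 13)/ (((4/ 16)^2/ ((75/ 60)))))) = -105768/9385 = -11.27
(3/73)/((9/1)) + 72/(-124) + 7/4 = 31879/27156 = 1.17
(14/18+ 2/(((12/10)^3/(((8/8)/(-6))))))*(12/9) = 379/486 = 0.78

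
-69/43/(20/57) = -3933/860 = -4.57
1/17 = 0.06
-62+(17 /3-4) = -181/3 = -60.33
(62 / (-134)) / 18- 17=-20533/1206 = -17.03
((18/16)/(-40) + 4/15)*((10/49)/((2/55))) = 12595/9408 = 1.34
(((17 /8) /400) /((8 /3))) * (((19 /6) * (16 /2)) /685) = 323/4384000 = 0.00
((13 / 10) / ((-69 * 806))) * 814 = -407/21390 = -0.02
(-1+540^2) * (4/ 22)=53018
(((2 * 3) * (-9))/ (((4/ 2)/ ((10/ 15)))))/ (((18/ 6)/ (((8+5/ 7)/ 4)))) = -13.07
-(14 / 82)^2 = -49/1681 = -0.03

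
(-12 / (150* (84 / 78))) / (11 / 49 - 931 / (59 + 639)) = 63518/948525 = 0.07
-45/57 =-15/19 = -0.79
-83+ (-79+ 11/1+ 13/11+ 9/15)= -8207/55 = -149.22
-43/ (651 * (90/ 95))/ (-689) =817/8073702 = 0.00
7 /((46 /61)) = 427/46 = 9.28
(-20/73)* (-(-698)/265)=-2792/3869 = -0.72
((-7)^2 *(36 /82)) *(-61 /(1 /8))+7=-430129/41 = -10490.95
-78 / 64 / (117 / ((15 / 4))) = -5/128 = -0.04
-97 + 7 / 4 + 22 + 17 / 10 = -1431/20 = -71.55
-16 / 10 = -1.60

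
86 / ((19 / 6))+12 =39.16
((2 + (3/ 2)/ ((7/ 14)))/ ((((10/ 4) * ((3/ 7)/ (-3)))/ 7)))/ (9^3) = -98/729 = -0.13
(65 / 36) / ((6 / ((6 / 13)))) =0.14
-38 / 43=-0.88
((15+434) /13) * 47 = 21103/13 = 1623.31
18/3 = 6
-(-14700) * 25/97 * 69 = 261417.53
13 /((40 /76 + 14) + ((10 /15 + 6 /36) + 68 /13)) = 19266/30515 = 0.63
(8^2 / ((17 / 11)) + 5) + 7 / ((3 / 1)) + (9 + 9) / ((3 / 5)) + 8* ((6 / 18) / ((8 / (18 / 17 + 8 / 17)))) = 4042/51 = 79.25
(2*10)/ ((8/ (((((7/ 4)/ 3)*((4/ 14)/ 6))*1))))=5/72 = 0.07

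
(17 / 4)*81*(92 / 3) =10557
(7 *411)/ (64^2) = 2877/4096 = 0.70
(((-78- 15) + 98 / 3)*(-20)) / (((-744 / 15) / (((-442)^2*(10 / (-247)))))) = 192421.34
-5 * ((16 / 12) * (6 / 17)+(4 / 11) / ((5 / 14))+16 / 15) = -7168/561 = -12.78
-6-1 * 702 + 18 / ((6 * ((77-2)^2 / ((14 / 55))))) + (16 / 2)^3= -20212486/103125 = -196.00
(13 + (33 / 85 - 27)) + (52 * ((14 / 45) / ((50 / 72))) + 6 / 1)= 33329/2125 = 15.68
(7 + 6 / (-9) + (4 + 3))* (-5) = -200/3 = -66.67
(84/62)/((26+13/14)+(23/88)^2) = 2276736/45366857 = 0.05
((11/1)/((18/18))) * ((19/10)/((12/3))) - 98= -3711/40 = -92.78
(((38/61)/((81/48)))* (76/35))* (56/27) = 369664/222345 = 1.66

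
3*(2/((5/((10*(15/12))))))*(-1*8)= -120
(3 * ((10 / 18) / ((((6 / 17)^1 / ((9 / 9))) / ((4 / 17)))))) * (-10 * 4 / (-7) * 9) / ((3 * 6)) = 3.17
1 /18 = 0.06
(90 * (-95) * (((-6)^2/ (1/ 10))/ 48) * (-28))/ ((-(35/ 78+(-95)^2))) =-28009800/140797 = -198.94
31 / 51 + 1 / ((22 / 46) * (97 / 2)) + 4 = 253091/54417 = 4.65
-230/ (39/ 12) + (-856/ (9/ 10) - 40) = -124240/117 = -1061.88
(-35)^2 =1225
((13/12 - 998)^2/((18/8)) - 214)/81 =143044033/26244 = 5450.54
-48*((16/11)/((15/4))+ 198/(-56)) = 58172/385 = 151.10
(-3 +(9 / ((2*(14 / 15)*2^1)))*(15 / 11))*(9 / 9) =177/616 = 0.29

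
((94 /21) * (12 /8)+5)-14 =-16/7 = -2.29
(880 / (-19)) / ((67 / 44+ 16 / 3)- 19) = 116160/30457 = 3.81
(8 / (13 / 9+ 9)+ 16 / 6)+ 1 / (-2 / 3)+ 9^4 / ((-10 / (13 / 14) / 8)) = -48086177/9870 = -4871.95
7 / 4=1.75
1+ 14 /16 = 15/8 = 1.88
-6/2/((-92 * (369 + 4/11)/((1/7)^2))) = 33/18316004 = 0.00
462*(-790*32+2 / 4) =-11679129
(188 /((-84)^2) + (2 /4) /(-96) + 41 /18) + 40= 397951/9408 = 42.30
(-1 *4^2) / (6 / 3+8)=-8/5 = -1.60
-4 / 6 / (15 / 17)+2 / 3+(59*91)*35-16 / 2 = 8455811/45 = 187906.91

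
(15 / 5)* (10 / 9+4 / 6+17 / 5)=233/15 = 15.53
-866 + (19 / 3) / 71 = -184439/213 = -865.91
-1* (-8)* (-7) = -56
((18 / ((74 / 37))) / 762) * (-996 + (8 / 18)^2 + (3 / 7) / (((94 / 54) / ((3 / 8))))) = -212277437/18050256 = -11.76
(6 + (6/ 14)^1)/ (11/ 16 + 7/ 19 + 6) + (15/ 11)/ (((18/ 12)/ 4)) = 4552/1001 = 4.55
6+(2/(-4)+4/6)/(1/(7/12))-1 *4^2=-9.90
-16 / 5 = -3.20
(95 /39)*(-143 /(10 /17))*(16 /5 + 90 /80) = -2561.12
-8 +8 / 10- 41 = -241/5 = -48.20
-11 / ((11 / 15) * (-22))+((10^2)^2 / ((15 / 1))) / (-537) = -19835/35442 = -0.56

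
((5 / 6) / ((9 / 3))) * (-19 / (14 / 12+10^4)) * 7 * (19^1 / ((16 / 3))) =-12635/960112 = -0.01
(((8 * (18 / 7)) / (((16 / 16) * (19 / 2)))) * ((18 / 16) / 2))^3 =4251528/2352637 = 1.81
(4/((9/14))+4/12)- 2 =41/9 = 4.56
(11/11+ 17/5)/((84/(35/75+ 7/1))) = 88/225 = 0.39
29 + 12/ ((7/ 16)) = 56.43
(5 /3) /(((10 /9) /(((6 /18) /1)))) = 1/2 = 0.50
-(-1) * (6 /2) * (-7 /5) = -21/5 = -4.20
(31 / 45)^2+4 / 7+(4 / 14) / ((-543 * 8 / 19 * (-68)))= 729975689/697863600 = 1.05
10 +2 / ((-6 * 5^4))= 10.00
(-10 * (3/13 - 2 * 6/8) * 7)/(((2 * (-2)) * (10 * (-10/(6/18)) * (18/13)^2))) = 1001/25920 = 0.04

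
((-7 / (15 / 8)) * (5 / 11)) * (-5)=280/33 = 8.48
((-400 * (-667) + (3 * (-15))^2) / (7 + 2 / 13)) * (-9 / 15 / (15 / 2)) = -279578/93 = -3006.22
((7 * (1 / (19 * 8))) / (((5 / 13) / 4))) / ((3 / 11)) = 1001/570 = 1.76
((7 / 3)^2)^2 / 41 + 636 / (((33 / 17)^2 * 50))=41174863/10046025 = 4.10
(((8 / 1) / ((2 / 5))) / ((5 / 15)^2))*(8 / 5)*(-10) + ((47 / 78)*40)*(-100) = -206320/39 = -5290.26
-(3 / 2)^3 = -27/8 = -3.38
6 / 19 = 0.32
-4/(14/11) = -22/7 = -3.14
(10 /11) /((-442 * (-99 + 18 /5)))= 25/1159587 = 0.00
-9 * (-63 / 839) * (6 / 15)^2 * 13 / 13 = 2268/20975 = 0.11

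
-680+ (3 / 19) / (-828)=-3565921/5244 = -680.00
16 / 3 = 5.33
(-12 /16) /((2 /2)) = -3/4 = -0.75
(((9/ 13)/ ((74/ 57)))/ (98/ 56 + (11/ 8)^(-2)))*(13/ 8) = 0.38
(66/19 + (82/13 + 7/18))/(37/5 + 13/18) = 226085/180557 = 1.25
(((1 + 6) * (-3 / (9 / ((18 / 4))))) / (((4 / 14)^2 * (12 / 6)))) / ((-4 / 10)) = 160.78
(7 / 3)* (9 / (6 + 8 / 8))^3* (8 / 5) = 7.93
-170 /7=-24.29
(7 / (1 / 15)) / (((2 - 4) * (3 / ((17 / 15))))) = -119/6 = -19.83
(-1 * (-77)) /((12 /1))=77/12 = 6.42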